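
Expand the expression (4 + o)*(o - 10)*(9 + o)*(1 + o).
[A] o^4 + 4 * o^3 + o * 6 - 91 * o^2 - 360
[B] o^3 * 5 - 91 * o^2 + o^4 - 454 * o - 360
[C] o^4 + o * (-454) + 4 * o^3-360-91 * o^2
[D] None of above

Expanding (4 + o)*(o - 10)*(9 + o)*(1 + o):
= o^4 + o * (-454) + 4 * o^3-360-91 * o^2
C) o^4 + o * (-454) + 4 * o^3-360-91 * o^2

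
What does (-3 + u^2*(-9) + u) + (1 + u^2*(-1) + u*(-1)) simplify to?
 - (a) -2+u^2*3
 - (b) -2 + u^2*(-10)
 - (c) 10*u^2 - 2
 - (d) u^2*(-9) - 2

Adding the polynomials and combining like terms:
(-3 + u^2*(-9) + u) + (1 + u^2*(-1) + u*(-1))
= -2 + u^2*(-10)
b) -2 + u^2*(-10)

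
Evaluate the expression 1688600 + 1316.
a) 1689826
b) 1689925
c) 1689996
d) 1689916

1688600 + 1316 = 1689916
d) 1689916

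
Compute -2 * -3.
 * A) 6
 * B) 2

-2 * -3 = 6
A) 6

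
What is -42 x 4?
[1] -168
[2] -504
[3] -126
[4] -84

-42 * 4 = -168
1) -168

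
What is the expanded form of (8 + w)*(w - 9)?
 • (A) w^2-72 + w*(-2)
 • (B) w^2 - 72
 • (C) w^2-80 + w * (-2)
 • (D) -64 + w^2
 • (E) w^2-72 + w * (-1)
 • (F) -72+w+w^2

Expanding (8 + w)*(w - 9):
= w^2-72 + w * (-1)
E) w^2-72 + w * (-1)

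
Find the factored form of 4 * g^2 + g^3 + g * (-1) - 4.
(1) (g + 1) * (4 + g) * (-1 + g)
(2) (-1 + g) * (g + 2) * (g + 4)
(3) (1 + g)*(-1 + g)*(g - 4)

We need to factor 4 * g^2 + g^3 + g * (-1) - 4.
The factored form is (g + 1) * (4 + g) * (-1 + g).
1) (g + 1) * (4 + g) * (-1 + g)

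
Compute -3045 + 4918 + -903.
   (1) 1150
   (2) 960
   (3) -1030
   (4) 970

First: -3045 + 4918 = 1873
Then: 1873 + -903 = 970
4) 970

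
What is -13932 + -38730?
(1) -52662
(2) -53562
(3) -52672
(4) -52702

-13932 + -38730 = -52662
1) -52662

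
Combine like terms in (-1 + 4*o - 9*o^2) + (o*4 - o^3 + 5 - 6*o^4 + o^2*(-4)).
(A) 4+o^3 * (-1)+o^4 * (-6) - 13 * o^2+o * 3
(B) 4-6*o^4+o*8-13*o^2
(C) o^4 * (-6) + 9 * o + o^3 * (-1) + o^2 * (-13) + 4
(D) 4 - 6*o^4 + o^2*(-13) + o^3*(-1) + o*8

Adding the polynomials and combining like terms:
(-1 + 4*o - 9*o^2) + (o*4 - o^3 + 5 - 6*o^4 + o^2*(-4))
= 4 - 6*o^4 + o^2*(-13) + o^3*(-1) + o*8
D) 4 - 6*o^4 + o^2*(-13) + o^3*(-1) + o*8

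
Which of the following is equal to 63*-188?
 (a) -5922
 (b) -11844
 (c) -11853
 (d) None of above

63 * -188 = -11844
b) -11844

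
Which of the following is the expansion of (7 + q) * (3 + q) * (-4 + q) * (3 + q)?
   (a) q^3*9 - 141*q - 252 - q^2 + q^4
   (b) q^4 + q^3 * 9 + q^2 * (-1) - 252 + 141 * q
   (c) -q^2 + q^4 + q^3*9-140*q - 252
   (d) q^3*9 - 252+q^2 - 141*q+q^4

Expanding (7 + q) * (3 + q) * (-4 + q) * (3 + q):
= q^3*9 - 141*q - 252 - q^2 + q^4
a) q^3*9 - 141*q - 252 - q^2 + q^4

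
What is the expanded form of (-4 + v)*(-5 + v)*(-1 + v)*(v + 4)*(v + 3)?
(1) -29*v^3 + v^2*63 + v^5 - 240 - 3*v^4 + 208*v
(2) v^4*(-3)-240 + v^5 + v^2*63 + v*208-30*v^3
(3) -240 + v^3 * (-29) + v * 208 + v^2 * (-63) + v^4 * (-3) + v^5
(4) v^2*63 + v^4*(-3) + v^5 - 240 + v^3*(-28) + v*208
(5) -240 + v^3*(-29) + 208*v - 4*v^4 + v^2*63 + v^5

Expanding (-4 + v)*(-5 + v)*(-1 + v)*(v + 4)*(v + 3):
= -29*v^3 + v^2*63 + v^5 - 240 - 3*v^4 + 208*v
1) -29*v^3 + v^2*63 + v^5 - 240 - 3*v^4 + 208*v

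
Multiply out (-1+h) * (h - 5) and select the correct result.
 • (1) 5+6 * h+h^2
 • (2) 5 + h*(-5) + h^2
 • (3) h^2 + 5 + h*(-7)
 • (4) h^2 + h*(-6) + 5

Expanding (-1+h) * (h - 5):
= h^2 + h*(-6) + 5
4) h^2 + h*(-6) + 5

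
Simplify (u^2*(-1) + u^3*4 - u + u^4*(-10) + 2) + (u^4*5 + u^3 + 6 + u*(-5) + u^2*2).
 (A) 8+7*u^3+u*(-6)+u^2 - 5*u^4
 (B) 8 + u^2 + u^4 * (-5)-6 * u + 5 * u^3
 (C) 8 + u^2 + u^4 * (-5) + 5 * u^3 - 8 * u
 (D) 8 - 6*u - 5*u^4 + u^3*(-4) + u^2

Adding the polynomials and combining like terms:
(u^2*(-1) + u^3*4 - u + u^4*(-10) + 2) + (u^4*5 + u^3 + 6 + u*(-5) + u^2*2)
= 8 + u^2 + u^4 * (-5)-6 * u + 5 * u^3
B) 8 + u^2 + u^4 * (-5)-6 * u + 5 * u^3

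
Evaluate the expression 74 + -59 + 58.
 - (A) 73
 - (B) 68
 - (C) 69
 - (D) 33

First: 74 + -59 = 15
Then: 15 + 58 = 73
A) 73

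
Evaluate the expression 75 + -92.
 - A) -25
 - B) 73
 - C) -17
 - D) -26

75 + -92 = -17
C) -17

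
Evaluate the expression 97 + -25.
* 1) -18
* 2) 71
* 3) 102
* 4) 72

97 + -25 = 72
4) 72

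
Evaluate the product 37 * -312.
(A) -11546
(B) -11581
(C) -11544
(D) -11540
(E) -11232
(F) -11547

37 * -312 = -11544
C) -11544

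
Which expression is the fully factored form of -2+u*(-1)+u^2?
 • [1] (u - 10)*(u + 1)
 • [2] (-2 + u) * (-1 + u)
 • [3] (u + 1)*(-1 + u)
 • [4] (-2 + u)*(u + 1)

We need to factor -2+u*(-1)+u^2.
The factored form is (-2 + u)*(u + 1).
4) (-2 + u)*(u + 1)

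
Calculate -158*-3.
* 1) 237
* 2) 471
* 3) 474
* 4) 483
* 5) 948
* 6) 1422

-158 * -3 = 474
3) 474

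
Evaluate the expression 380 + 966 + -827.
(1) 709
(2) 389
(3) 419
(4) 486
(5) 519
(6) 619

First: 380 + 966 = 1346
Then: 1346 + -827 = 519
5) 519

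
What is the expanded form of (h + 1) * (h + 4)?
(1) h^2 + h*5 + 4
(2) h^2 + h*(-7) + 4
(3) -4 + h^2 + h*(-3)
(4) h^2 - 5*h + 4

Expanding (h + 1) * (h + 4):
= h^2 + h*5 + 4
1) h^2 + h*5 + 4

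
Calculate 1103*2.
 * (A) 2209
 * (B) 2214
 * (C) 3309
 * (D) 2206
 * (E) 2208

1103 * 2 = 2206
D) 2206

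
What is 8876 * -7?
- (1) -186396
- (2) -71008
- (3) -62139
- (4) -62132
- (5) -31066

8876 * -7 = -62132
4) -62132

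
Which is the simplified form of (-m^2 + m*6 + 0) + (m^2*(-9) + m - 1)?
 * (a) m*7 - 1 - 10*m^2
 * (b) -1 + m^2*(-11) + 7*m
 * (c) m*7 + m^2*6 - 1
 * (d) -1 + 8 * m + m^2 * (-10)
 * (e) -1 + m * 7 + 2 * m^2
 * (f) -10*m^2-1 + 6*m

Adding the polynomials and combining like terms:
(-m^2 + m*6 + 0) + (m^2*(-9) + m - 1)
= m*7 - 1 - 10*m^2
a) m*7 - 1 - 10*m^2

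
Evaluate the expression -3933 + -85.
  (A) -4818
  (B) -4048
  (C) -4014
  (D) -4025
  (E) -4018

-3933 + -85 = -4018
E) -4018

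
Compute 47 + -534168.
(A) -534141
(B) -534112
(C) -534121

47 + -534168 = -534121
C) -534121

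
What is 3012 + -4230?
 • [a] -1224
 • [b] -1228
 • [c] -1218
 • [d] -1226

3012 + -4230 = -1218
c) -1218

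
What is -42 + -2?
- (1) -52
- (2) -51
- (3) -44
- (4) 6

-42 + -2 = -44
3) -44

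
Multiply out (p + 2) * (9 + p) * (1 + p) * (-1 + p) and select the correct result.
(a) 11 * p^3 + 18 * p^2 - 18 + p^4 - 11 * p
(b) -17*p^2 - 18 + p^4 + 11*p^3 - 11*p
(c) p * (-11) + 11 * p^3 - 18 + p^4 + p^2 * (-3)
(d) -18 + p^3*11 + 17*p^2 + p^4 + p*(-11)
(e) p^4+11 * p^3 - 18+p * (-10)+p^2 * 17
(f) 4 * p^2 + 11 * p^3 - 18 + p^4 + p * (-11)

Expanding (p + 2) * (9 + p) * (1 + p) * (-1 + p):
= -18 + p^3*11 + 17*p^2 + p^4 + p*(-11)
d) -18 + p^3*11 + 17*p^2 + p^4 + p*(-11)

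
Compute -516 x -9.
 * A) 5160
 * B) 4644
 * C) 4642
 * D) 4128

-516 * -9 = 4644
B) 4644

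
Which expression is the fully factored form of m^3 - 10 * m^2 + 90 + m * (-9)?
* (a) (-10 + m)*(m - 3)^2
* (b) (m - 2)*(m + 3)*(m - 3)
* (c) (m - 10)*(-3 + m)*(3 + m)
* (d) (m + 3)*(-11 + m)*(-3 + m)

We need to factor m^3 - 10 * m^2 + 90 + m * (-9).
The factored form is (m - 10)*(-3 + m)*(3 + m).
c) (m - 10)*(-3 + m)*(3 + m)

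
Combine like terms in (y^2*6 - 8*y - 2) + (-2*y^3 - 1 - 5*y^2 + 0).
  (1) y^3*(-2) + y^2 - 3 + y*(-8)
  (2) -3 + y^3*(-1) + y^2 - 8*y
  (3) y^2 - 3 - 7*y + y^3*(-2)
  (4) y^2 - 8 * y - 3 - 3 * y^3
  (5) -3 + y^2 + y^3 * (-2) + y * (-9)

Adding the polynomials and combining like terms:
(y^2*6 - 8*y - 2) + (-2*y^3 - 1 - 5*y^2 + 0)
= y^3*(-2) + y^2 - 3 + y*(-8)
1) y^3*(-2) + y^2 - 3 + y*(-8)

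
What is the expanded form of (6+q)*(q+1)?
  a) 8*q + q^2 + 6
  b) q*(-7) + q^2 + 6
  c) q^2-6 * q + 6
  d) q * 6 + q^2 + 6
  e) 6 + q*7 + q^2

Expanding (6+q)*(q+1):
= 6 + q*7 + q^2
e) 6 + q*7 + q^2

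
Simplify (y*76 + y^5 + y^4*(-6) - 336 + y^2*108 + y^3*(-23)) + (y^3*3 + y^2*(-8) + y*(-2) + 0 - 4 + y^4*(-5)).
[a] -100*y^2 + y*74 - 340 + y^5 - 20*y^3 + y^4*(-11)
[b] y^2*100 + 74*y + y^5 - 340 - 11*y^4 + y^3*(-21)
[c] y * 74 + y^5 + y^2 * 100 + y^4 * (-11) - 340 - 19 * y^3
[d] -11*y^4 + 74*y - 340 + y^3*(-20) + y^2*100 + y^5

Adding the polynomials and combining like terms:
(y*76 + y^5 + y^4*(-6) - 336 + y^2*108 + y^3*(-23)) + (y^3*3 + y^2*(-8) + y*(-2) + 0 - 4 + y^4*(-5))
= -11*y^4 + 74*y - 340 + y^3*(-20) + y^2*100 + y^5
d) -11*y^4 + 74*y - 340 + y^3*(-20) + y^2*100 + y^5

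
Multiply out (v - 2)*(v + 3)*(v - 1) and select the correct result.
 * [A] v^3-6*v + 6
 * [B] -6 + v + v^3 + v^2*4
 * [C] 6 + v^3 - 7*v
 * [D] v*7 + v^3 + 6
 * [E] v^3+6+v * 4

Expanding (v - 2)*(v + 3)*(v - 1):
= 6 + v^3 - 7*v
C) 6 + v^3 - 7*v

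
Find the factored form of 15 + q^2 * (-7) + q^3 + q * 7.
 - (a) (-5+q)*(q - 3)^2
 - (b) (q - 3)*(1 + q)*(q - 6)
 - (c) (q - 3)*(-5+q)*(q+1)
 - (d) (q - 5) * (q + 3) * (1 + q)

We need to factor 15 + q^2 * (-7) + q^3 + q * 7.
The factored form is (q - 3)*(-5+q)*(q+1).
c) (q - 3)*(-5+q)*(q+1)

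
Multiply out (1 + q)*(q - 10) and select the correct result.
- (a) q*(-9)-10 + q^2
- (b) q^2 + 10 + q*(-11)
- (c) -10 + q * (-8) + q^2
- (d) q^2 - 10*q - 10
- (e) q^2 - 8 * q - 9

Expanding (1 + q)*(q - 10):
= q*(-9)-10 + q^2
a) q*(-9)-10 + q^2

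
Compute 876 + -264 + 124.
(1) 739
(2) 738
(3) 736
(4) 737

First: 876 + -264 = 612
Then: 612 + 124 = 736
3) 736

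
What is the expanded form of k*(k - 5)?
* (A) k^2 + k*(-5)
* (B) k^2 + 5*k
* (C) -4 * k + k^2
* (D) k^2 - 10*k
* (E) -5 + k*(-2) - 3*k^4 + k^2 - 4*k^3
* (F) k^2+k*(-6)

Expanding k*(k - 5):
= k^2 + k*(-5)
A) k^2 + k*(-5)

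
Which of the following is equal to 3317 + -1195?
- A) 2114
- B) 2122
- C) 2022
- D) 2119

3317 + -1195 = 2122
B) 2122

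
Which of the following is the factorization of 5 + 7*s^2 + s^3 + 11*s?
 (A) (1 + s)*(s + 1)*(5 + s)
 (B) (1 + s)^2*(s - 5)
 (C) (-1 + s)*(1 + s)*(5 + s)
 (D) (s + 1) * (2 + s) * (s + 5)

We need to factor 5 + 7*s^2 + s^3 + 11*s.
The factored form is (1 + s)*(s + 1)*(5 + s).
A) (1 + s)*(s + 1)*(5 + s)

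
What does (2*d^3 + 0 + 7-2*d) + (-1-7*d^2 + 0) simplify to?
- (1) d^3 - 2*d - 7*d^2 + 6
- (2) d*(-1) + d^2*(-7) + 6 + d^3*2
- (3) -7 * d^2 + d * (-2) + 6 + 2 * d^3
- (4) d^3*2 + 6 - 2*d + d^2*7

Adding the polynomials and combining like terms:
(2*d^3 + 0 + 7 - 2*d) + (-1 - 7*d^2 + 0)
= -7 * d^2 + d * (-2) + 6 + 2 * d^3
3) -7 * d^2 + d * (-2) + 6 + 2 * d^3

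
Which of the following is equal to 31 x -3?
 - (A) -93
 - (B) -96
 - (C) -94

31 * -3 = -93
A) -93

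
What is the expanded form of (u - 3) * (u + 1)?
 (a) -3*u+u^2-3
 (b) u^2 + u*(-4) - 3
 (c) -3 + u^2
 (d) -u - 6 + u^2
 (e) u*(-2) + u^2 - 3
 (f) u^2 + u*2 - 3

Expanding (u - 3) * (u + 1):
= u*(-2) + u^2 - 3
e) u*(-2) + u^2 - 3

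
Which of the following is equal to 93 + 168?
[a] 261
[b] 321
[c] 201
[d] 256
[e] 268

93 + 168 = 261
a) 261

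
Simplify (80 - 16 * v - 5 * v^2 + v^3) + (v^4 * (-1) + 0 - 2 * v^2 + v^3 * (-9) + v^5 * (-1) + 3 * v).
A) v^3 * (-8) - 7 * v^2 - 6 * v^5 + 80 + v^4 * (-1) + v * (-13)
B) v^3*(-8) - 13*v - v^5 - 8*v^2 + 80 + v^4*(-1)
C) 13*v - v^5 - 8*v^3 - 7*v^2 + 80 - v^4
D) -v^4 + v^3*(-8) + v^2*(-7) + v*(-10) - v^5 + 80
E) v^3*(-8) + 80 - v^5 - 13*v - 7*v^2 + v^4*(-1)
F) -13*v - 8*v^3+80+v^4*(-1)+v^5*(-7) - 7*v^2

Adding the polynomials and combining like terms:
(80 - 16*v - 5*v^2 + v^3) + (v^4*(-1) + 0 - 2*v^2 + v^3*(-9) + v^5*(-1) + 3*v)
= v^3*(-8) + 80 - v^5 - 13*v - 7*v^2 + v^4*(-1)
E) v^3*(-8) + 80 - v^5 - 13*v - 7*v^2 + v^4*(-1)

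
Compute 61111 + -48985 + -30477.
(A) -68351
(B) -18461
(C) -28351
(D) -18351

First: 61111 + -48985 = 12126
Then: 12126 + -30477 = -18351
D) -18351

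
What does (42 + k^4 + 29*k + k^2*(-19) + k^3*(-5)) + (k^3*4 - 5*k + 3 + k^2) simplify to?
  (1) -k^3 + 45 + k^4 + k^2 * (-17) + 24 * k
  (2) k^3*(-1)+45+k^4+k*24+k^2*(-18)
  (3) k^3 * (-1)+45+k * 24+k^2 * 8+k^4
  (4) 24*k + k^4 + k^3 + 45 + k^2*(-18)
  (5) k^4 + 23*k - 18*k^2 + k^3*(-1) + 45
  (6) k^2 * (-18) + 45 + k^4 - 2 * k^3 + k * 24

Adding the polynomials and combining like terms:
(42 + k^4 + 29*k + k^2*(-19) + k^3*(-5)) + (k^3*4 - 5*k + 3 + k^2)
= k^3*(-1)+45+k^4+k*24+k^2*(-18)
2) k^3*(-1)+45+k^4+k*24+k^2*(-18)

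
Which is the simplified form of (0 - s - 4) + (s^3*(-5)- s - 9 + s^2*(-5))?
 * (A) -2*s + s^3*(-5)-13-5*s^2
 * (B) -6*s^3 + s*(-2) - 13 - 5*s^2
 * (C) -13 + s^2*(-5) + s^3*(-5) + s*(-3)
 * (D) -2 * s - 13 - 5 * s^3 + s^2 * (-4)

Adding the polynomials and combining like terms:
(0 - s - 4) + (s^3*(-5) - s - 9 + s^2*(-5))
= -2*s + s^3*(-5)-13-5*s^2
A) -2*s + s^3*(-5)-13-5*s^2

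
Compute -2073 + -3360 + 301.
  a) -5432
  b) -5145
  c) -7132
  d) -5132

First: -2073 + -3360 = -5433
Then: -5433 + 301 = -5132
d) -5132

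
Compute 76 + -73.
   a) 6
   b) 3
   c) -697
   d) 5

76 + -73 = 3
b) 3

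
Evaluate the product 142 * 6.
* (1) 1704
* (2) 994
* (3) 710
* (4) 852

142 * 6 = 852
4) 852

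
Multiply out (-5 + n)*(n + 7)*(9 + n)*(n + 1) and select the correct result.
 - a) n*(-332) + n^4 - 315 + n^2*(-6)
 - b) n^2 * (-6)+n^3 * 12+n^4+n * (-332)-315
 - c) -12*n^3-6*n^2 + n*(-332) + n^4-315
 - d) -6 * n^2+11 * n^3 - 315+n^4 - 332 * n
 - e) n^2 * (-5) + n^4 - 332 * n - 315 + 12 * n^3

Expanding (-5 + n)*(n + 7)*(9 + n)*(n + 1):
= n^2 * (-6)+n^3 * 12+n^4+n * (-332)-315
b) n^2 * (-6)+n^3 * 12+n^4+n * (-332)-315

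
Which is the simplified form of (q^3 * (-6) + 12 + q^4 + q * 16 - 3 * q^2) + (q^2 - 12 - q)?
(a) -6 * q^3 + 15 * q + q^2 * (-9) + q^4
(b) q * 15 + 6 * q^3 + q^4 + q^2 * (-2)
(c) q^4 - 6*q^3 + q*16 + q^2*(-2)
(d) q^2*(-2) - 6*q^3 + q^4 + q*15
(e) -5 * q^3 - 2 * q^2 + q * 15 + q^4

Adding the polynomials and combining like terms:
(q^3*(-6) + 12 + q^4 + q*16 - 3*q^2) + (q^2 - 12 - q)
= q^2*(-2) - 6*q^3 + q^4 + q*15
d) q^2*(-2) - 6*q^3 + q^4 + q*15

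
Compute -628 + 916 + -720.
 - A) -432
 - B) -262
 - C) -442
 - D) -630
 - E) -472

First: -628 + 916 = 288
Then: 288 + -720 = -432
A) -432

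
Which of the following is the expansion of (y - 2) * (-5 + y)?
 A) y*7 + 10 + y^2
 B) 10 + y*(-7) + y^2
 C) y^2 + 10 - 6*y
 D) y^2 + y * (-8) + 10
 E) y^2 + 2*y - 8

Expanding (y - 2) * (-5 + y):
= 10 + y*(-7) + y^2
B) 10 + y*(-7) + y^2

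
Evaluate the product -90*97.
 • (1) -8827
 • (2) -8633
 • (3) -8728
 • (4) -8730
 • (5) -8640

-90 * 97 = -8730
4) -8730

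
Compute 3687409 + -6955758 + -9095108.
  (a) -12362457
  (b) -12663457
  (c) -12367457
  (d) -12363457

First: 3687409 + -6955758 = -3268349
Then: -3268349 + -9095108 = -12363457
d) -12363457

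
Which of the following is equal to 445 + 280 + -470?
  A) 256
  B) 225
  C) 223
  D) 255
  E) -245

First: 445 + 280 = 725
Then: 725 + -470 = 255
D) 255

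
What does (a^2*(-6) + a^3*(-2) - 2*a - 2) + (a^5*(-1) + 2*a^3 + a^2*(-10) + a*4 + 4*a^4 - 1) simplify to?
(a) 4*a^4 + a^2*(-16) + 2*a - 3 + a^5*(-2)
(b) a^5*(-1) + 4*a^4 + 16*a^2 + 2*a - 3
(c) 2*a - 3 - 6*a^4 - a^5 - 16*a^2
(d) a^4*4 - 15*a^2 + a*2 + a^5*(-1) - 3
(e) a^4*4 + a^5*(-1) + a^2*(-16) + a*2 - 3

Adding the polynomials and combining like terms:
(a^2*(-6) + a^3*(-2) - 2*a - 2) + (a^5*(-1) + 2*a^3 + a^2*(-10) + a*4 + 4*a^4 - 1)
= a^4*4 + a^5*(-1) + a^2*(-16) + a*2 - 3
e) a^4*4 + a^5*(-1) + a^2*(-16) + a*2 - 3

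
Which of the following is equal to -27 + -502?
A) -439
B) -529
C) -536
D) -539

-27 + -502 = -529
B) -529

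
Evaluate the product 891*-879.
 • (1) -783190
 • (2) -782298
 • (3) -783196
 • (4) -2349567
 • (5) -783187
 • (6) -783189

891 * -879 = -783189
6) -783189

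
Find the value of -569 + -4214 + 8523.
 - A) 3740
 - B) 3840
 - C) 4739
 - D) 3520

First: -569 + -4214 = -4783
Then: -4783 + 8523 = 3740
A) 3740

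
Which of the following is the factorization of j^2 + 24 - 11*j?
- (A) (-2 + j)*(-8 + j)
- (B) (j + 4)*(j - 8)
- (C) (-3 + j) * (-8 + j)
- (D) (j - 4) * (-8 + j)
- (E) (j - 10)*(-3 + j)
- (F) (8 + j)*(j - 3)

We need to factor j^2 + 24 - 11*j.
The factored form is (-3 + j) * (-8 + j).
C) (-3 + j) * (-8 + j)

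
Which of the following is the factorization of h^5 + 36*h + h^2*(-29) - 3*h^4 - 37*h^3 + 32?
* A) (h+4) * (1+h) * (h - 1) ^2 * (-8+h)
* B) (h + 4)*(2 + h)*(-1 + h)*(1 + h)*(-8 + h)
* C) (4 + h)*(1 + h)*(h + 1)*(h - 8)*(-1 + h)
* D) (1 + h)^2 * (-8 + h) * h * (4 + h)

We need to factor h^5 + 36*h + h^2*(-29) - 3*h^4 - 37*h^3 + 32.
The factored form is (4 + h)*(1 + h)*(h + 1)*(h - 8)*(-1 + h).
C) (4 + h)*(1 + h)*(h + 1)*(h - 8)*(-1 + h)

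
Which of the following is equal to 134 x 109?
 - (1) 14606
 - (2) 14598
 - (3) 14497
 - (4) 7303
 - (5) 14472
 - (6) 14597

134 * 109 = 14606
1) 14606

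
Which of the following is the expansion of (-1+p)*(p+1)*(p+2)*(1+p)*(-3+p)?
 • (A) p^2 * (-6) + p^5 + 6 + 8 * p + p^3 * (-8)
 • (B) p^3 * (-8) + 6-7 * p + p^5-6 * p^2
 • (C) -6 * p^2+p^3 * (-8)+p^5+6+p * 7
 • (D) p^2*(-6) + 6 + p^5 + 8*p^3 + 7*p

Expanding (-1+p)*(p+1)*(p+2)*(1+p)*(-3+p):
= -6 * p^2+p^3 * (-8)+p^5+6+p * 7
C) -6 * p^2+p^3 * (-8)+p^5+6+p * 7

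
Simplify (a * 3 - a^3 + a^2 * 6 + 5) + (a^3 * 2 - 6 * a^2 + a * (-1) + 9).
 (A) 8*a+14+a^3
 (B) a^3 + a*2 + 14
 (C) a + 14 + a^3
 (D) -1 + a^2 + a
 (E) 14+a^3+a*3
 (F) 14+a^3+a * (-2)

Adding the polynomials and combining like terms:
(a*3 - a^3 + a^2*6 + 5) + (a^3*2 - 6*a^2 + a*(-1) + 9)
= a^3 + a*2 + 14
B) a^3 + a*2 + 14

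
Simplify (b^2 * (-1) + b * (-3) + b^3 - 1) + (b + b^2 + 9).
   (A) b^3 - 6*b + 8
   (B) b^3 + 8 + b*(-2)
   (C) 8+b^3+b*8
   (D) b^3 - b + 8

Adding the polynomials and combining like terms:
(b^2*(-1) + b*(-3) + b^3 - 1) + (b + b^2 + 9)
= b^3 + 8 + b*(-2)
B) b^3 + 8 + b*(-2)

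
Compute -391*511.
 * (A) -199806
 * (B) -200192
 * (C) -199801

-391 * 511 = -199801
C) -199801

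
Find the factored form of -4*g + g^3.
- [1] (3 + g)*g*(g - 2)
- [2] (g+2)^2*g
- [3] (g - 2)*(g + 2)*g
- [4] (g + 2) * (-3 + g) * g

We need to factor -4*g + g^3.
The factored form is (g - 2)*(g + 2)*g.
3) (g - 2)*(g + 2)*g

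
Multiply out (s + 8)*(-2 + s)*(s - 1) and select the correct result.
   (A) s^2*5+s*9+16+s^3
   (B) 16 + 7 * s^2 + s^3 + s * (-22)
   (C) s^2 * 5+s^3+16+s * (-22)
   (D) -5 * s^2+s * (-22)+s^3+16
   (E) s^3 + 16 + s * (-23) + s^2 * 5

Expanding (s + 8)*(-2 + s)*(s - 1):
= s^2 * 5+s^3+16+s * (-22)
C) s^2 * 5+s^3+16+s * (-22)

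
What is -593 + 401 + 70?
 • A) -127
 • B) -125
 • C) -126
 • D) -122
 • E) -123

First: -593 + 401 = -192
Then: -192 + 70 = -122
D) -122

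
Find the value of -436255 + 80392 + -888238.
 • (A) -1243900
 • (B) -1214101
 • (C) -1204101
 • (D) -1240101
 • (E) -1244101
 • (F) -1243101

First: -436255 + 80392 = -355863
Then: -355863 + -888238 = -1244101
E) -1244101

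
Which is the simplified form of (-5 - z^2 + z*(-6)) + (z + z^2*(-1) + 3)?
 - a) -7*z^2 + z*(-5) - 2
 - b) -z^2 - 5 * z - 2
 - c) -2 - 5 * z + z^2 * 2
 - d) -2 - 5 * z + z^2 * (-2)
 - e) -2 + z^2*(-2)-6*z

Adding the polynomials and combining like terms:
(-5 - z^2 + z*(-6)) + (z + z^2*(-1) + 3)
= -2 - 5 * z + z^2 * (-2)
d) -2 - 5 * z + z^2 * (-2)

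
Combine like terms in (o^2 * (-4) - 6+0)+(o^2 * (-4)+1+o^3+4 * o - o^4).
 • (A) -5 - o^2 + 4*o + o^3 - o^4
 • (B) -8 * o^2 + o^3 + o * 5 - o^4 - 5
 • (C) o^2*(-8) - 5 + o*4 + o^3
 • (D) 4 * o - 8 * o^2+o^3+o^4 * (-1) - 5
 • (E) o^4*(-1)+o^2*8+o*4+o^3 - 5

Adding the polynomials and combining like terms:
(o^2*(-4) - 6 + 0) + (o^2*(-4) + 1 + o^3 + 4*o - o^4)
= 4 * o - 8 * o^2+o^3+o^4 * (-1) - 5
D) 4 * o - 8 * o^2+o^3+o^4 * (-1) - 5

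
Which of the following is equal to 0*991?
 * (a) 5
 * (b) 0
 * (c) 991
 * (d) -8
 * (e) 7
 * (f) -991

0 * 991 = 0
b) 0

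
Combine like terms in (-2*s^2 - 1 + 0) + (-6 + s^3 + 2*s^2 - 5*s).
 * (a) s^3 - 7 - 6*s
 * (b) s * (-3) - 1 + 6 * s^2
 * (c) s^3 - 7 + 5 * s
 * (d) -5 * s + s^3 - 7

Adding the polynomials and combining like terms:
(-2*s^2 - 1 + 0) + (-6 + s^3 + 2*s^2 - 5*s)
= -5 * s + s^3 - 7
d) -5 * s + s^3 - 7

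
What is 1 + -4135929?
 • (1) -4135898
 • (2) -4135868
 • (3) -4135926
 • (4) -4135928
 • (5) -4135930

1 + -4135929 = -4135928
4) -4135928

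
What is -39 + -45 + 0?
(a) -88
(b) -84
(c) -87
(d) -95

First: -39 + -45 = -84
Then: -84 + 0 = -84
b) -84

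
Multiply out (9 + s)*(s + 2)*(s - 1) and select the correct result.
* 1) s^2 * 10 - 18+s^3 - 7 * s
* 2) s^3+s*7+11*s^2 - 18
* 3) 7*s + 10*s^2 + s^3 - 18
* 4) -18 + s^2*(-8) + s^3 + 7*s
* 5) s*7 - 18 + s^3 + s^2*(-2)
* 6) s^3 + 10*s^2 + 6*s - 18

Expanding (9 + s)*(s + 2)*(s - 1):
= 7*s + 10*s^2 + s^3 - 18
3) 7*s + 10*s^2 + s^3 - 18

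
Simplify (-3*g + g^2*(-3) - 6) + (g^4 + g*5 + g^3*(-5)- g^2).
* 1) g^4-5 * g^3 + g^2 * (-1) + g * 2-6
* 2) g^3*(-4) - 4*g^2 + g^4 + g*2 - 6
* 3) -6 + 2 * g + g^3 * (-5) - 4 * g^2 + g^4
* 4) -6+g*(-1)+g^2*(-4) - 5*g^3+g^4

Adding the polynomials and combining like terms:
(-3*g + g^2*(-3) - 6) + (g^4 + g*5 + g^3*(-5) - g^2)
= -6 + 2 * g + g^3 * (-5) - 4 * g^2 + g^4
3) -6 + 2 * g + g^3 * (-5) - 4 * g^2 + g^4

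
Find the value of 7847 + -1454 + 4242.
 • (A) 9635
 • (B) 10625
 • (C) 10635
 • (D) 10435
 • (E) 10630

First: 7847 + -1454 = 6393
Then: 6393 + 4242 = 10635
C) 10635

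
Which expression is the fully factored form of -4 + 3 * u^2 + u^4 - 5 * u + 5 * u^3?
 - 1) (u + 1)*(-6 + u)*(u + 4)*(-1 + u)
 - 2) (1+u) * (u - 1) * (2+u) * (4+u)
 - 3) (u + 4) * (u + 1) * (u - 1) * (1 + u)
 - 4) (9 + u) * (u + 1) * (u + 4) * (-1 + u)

We need to factor -4 + 3 * u^2 + u^4 - 5 * u + 5 * u^3.
The factored form is (u + 4) * (u + 1) * (u - 1) * (1 + u).
3) (u + 4) * (u + 1) * (u - 1) * (1 + u)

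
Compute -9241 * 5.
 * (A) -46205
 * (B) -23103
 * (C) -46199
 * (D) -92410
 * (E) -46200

-9241 * 5 = -46205
A) -46205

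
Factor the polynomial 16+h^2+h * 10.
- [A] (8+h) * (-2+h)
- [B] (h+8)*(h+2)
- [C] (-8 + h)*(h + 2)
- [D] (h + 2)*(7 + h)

We need to factor 16+h^2+h * 10.
The factored form is (h+8)*(h+2).
B) (h+8)*(h+2)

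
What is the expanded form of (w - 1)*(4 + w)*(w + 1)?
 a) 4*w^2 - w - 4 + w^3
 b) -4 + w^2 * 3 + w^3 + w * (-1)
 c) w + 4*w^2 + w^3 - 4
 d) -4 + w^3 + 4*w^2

Expanding (w - 1)*(4 + w)*(w + 1):
= 4*w^2 - w - 4 + w^3
a) 4*w^2 - w - 4 + w^3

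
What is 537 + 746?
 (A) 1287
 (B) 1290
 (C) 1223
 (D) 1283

537 + 746 = 1283
D) 1283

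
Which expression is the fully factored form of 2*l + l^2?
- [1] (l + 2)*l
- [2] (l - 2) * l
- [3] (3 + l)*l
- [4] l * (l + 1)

We need to factor 2*l + l^2.
The factored form is (l + 2)*l.
1) (l + 2)*l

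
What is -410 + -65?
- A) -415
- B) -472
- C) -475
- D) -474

-410 + -65 = -475
C) -475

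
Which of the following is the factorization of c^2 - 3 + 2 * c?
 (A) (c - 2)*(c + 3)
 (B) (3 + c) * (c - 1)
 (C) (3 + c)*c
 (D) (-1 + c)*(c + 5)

We need to factor c^2 - 3 + 2 * c.
The factored form is (3 + c) * (c - 1).
B) (3 + c) * (c - 1)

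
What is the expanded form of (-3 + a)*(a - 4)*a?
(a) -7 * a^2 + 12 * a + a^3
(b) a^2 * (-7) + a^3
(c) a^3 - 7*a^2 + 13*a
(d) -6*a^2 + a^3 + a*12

Expanding (-3 + a)*(a - 4)*a:
= -7 * a^2 + 12 * a + a^3
a) -7 * a^2 + 12 * a + a^3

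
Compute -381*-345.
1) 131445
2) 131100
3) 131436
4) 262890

-381 * -345 = 131445
1) 131445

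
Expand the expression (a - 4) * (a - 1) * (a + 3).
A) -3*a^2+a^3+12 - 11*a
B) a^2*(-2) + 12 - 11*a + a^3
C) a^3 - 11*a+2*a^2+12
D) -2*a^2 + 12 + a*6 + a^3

Expanding (a - 4) * (a - 1) * (a + 3):
= a^2*(-2) + 12 - 11*a + a^3
B) a^2*(-2) + 12 - 11*a + a^3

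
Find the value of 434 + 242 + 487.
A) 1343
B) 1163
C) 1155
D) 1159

First: 434 + 242 = 676
Then: 676 + 487 = 1163
B) 1163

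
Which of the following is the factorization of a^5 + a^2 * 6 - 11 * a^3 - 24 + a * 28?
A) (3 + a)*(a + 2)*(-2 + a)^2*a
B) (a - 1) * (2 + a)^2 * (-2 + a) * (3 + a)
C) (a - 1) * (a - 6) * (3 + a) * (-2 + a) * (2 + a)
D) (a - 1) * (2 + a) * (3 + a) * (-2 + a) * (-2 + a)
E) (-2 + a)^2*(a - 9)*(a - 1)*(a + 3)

We need to factor a^5 + a^2 * 6 - 11 * a^3 - 24 + a * 28.
The factored form is (a - 1) * (2 + a) * (3 + a) * (-2 + a) * (-2 + a).
D) (a - 1) * (2 + a) * (3 + a) * (-2 + a) * (-2 + a)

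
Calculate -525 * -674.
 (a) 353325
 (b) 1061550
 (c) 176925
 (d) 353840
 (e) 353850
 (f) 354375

-525 * -674 = 353850
e) 353850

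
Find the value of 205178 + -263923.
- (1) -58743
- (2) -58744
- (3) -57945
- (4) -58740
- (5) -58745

205178 + -263923 = -58745
5) -58745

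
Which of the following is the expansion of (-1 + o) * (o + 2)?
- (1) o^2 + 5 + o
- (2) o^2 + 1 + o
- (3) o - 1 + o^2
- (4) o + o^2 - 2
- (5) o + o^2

Expanding (-1 + o) * (o + 2):
= o + o^2 - 2
4) o + o^2 - 2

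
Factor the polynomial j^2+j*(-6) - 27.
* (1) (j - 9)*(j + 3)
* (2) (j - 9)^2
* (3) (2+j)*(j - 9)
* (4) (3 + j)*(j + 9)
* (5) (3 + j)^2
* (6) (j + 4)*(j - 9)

We need to factor j^2+j*(-6) - 27.
The factored form is (j - 9)*(j + 3).
1) (j - 9)*(j + 3)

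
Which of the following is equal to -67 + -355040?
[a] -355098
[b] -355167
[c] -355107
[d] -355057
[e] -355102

-67 + -355040 = -355107
c) -355107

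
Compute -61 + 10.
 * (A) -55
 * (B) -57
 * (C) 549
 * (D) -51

-61 + 10 = -51
D) -51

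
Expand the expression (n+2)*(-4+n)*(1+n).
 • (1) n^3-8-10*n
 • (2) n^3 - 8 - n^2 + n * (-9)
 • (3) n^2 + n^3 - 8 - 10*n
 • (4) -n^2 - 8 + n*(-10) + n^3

Expanding (n+2)*(-4+n)*(1+n):
= -n^2 - 8 + n*(-10) + n^3
4) -n^2 - 8 + n*(-10) + n^3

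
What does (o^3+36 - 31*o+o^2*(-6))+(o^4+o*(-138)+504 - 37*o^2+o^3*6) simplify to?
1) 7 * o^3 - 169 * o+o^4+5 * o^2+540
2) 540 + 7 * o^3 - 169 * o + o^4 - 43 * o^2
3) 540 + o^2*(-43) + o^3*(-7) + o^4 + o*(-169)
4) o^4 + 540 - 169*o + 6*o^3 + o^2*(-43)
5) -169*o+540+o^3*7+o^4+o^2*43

Adding the polynomials and combining like terms:
(o^3 + 36 - 31*o + o^2*(-6)) + (o^4 + o*(-138) + 504 - 37*o^2 + o^3*6)
= 540 + 7 * o^3 - 169 * o + o^4 - 43 * o^2
2) 540 + 7 * o^3 - 169 * o + o^4 - 43 * o^2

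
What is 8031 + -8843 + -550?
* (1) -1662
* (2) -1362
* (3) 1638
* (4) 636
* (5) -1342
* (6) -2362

First: 8031 + -8843 = -812
Then: -812 + -550 = -1362
2) -1362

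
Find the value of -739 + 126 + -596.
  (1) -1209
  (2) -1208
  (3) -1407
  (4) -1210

First: -739 + 126 = -613
Then: -613 + -596 = -1209
1) -1209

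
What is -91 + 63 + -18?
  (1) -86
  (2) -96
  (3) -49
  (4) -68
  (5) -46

First: -91 + 63 = -28
Then: -28 + -18 = -46
5) -46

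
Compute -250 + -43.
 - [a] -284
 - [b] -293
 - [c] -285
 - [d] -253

-250 + -43 = -293
b) -293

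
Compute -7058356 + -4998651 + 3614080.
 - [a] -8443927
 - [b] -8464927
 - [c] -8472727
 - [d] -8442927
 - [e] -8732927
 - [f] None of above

First: -7058356 + -4998651 = -12057007
Then: -12057007 + 3614080 = -8442927
d) -8442927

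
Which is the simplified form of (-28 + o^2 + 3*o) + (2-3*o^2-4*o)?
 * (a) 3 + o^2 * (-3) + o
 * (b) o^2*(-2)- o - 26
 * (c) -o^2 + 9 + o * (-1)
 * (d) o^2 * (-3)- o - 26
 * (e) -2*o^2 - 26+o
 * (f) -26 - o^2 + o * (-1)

Adding the polynomials and combining like terms:
(-28 + o^2 + 3*o) + (2 - 3*o^2 - 4*o)
= o^2*(-2)- o - 26
b) o^2*(-2)- o - 26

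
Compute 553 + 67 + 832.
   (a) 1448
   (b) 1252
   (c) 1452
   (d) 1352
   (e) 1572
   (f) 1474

First: 553 + 67 = 620
Then: 620 + 832 = 1452
c) 1452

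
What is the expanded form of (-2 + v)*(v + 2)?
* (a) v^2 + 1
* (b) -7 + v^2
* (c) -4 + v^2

Expanding (-2 + v)*(v + 2):
= -4 + v^2
c) -4 + v^2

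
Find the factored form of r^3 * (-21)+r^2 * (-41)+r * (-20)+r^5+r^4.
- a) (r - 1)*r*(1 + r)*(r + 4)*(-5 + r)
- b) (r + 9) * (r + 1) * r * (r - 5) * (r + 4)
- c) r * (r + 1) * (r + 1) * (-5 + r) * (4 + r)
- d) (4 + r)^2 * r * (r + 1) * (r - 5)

We need to factor r^3 * (-21)+r^2 * (-41)+r * (-20)+r^5+r^4.
The factored form is r * (r + 1) * (r + 1) * (-5 + r) * (4 + r).
c) r * (r + 1) * (r + 1) * (-5 + r) * (4 + r)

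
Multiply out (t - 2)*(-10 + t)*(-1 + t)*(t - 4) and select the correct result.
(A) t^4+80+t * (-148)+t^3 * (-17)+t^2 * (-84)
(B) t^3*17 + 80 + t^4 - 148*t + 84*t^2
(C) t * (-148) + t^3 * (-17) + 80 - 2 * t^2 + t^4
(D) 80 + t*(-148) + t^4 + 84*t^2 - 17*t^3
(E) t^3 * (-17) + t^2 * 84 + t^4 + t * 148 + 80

Expanding (t - 2)*(-10 + t)*(-1 + t)*(t - 4):
= 80 + t*(-148) + t^4 + 84*t^2 - 17*t^3
D) 80 + t*(-148) + t^4 + 84*t^2 - 17*t^3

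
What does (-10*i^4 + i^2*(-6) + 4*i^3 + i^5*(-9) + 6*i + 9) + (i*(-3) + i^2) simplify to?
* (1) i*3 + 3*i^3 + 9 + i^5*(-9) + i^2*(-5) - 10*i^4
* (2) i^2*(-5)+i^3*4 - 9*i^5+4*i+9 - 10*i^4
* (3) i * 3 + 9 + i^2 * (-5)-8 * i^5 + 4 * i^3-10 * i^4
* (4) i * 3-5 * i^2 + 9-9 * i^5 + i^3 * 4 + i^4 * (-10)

Adding the polynomials and combining like terms:
(-10*i^4 + i^2*(-6) + 4*i^3 + i^5*(-9) + 6*i + 9) + (i*(-3) + i^2)
= i * 3-5 * i^2 + 9-9 * i^5 + i^3 * 4 + i^4 * (-10)
4) i * 3-5 * i^2 + 9-9 * i^5 + i^3 * 4 + i^4 * (-10)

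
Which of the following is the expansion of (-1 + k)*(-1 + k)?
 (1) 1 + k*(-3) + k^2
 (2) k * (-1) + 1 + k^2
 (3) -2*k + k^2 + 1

Expanding (-1 + k)*(-1 + k):
= -2*k + k^2 + 1
3) -2*k + k^2 + 1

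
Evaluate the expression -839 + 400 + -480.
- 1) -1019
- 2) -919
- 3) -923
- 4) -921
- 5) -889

First: -839 + 400 = -439
Then: -439 + -480 = -919
2) -919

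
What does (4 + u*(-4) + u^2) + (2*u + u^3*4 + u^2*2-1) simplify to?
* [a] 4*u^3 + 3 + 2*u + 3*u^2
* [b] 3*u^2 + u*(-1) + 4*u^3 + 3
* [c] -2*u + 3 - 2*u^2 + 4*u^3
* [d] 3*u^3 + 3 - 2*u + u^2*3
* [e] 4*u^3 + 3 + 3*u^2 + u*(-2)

Adding the polynomials and combining like terms:
(4 + u*(-4) + u^2) + (2*u + u^3*4 + u^2*2 - 1)
= 4*u^3 + 3 + 3*u^2 + u*(-2)
e) 4*u^3 + 3 + 3*u^2 + u*(-2)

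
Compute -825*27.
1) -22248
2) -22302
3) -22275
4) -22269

-825 * 27 = -22275
3) -22275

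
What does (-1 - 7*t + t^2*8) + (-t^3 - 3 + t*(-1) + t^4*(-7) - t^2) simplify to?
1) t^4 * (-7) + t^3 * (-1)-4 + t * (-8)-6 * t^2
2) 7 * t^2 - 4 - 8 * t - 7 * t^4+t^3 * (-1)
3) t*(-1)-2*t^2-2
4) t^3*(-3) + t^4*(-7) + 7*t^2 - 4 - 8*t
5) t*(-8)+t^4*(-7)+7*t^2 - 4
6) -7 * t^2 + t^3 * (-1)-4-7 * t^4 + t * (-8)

Adding the polynomials and combining like terms:
(-1 - 7*t + t^2*8) + (-t^3 - 3 + t*(-1) + t^4*(-7) - t^2)
= 7 * t^2 - 4 - 8 * t - 7 * t^4+t^3 * (-1)
2) 7 * t^2 - 4 - 8 * t - 7 * t^4+t^3 * (-1)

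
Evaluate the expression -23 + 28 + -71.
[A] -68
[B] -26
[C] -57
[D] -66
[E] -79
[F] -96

First: -23 + 28 = 5
Then: 5 + -71 = -66
D) -66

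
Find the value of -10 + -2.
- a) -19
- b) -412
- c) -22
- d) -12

-10 + -2 = -12
d) -12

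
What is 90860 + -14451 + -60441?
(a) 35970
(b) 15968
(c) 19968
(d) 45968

First: 90860 + -14451 = 76409
Then: 76409 + -60441 = 15968
b) 15968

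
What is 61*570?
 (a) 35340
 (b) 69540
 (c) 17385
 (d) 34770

61 * 570 = 34770
d) 34770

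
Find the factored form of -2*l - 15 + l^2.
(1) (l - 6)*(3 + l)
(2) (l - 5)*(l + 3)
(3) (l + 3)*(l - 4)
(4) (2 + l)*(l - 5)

We need to factor -2*l - 15 + l^2.
The factored form is (l - 5)*(l + 3).
2) (l - 5)*(l + 3)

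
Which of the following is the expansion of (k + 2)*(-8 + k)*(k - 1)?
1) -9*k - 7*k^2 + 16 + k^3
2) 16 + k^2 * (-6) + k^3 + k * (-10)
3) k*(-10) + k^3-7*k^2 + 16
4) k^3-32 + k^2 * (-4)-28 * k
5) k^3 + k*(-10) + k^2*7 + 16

Expanding (k + 2)*(-8 + k)*(k - 1):
= k*(-10) + k^3-7*k^2 + 16
3) k*(-10) + k^3-7*k^2 + 16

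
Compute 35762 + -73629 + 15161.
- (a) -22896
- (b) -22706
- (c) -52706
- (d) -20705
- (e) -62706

First: 35762 + -73629 = -37867
Then: -37867 + 15161 = -22706
b) -22706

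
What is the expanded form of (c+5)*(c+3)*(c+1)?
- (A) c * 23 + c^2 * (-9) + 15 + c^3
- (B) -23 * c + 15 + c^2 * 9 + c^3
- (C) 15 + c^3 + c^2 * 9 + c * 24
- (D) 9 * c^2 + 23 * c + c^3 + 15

Expanding (c+5)*(c+3)*(c+1):
= 9 * c^2 + 23 * c + c^3 + 15
D) 9 * c^2 + 23 * c + c^3 + 15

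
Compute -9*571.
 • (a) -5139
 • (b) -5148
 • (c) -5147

-9 * 571 = -5139
a) -5139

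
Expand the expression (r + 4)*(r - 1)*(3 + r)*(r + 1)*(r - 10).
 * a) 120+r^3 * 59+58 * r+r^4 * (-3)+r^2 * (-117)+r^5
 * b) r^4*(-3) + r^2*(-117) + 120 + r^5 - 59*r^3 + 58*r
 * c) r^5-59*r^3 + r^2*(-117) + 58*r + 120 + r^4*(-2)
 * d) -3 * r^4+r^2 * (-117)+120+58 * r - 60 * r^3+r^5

Expanding (r + 4)*(r - 1)*(3 + r)*(r + 1)*(r - 10):
= r^4*(-3) + r^2*(-117) + 120 + r^5 - 59*r^3 + 58*r
b) r^4*(-3) + r^2*(-117) + 120 + r^5 - 59*r^3 + 58*r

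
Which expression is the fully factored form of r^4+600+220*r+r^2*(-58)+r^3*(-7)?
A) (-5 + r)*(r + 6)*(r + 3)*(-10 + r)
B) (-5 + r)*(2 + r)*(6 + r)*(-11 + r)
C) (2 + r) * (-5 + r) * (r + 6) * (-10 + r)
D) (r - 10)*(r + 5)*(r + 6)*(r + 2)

We need to factor r^4+600+220*r+r^2*(-58)+r^3*(-7).
The factored form is (2 + r) * (-5 + r) * (r + 6) * (-10 + r).
C) (2 + r) * (-5 + r) * (r + 6) * (-10 + r)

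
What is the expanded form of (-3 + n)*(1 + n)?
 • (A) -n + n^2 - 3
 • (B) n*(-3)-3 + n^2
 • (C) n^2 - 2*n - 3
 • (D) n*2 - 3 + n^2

Expanding (-3 + n)*(1 + n):
= n^2 - 2*n - 3
C) n^2 - 2*n - 3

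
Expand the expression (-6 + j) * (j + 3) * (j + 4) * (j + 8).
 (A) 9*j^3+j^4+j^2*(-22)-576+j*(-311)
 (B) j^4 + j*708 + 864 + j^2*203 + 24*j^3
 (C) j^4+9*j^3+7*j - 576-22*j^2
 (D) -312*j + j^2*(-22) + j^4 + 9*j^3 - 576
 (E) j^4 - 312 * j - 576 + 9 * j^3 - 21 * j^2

Expanding (-6 + j) * (j + 3) * (j + 4) * (j + 8):
= -312*j + j^2*(-22) + j^4 + 9*j^3 - 576
D) -312*j + j^2*(-22) + j^4 + 9*j^3 - 576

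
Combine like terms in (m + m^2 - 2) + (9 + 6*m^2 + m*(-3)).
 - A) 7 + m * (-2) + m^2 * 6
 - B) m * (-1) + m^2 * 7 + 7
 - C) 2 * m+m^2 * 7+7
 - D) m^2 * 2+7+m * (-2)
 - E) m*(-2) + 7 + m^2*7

Adding the polynomials and combining like terms:
(m + m^2 - 2) + (9 + 6*m^2 + m*(-3))
= m*(-2) + 7 + m^2*7
E) m*(-2) + 7 + m^2*7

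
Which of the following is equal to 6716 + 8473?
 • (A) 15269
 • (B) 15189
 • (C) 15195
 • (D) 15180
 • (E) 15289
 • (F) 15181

6716 + 8473 = 15189
B) 15189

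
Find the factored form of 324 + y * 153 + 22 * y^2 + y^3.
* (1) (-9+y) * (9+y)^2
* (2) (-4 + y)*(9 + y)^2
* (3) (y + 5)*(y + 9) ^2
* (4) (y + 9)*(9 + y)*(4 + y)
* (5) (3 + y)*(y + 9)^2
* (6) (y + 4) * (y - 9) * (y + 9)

We need to factor 324 + y * 153 + 22 * y^2 + y^3.
The factored form is (y + 9)*(9 + y)*(4 + y).
4) (y + 9)*(9 + y)*(4 + y)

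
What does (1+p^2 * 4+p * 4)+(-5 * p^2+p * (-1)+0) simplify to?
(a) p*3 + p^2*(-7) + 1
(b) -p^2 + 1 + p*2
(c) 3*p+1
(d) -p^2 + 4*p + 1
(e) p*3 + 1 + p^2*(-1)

Adding the polynomials and combining like terms:
(1 + p^2*4 + p*4) + (-5*p^2 + p*(-1) + 0)
= p*3 + 1 + p^2*(-1)
e) p*3 + 1 + p^2*(-1)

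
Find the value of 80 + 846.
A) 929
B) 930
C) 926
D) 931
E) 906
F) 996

80 + 846 = 926
C) 926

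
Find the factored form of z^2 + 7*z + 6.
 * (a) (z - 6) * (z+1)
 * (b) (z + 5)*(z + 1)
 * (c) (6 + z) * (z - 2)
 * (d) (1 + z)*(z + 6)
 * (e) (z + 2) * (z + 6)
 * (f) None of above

We need to factor z^2 + 7*z + 6.
The factored form is (1 + z)*(z + 6).
d) (1 + z)*(z + 6)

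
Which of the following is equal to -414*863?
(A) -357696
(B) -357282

-414 * 863 = -357282
B) -357282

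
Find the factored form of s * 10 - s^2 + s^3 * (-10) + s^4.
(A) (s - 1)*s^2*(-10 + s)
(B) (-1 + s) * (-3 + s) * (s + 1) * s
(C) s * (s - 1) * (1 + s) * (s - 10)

We need to factor s * 10 - s^2 + s^3 * (-10) + s^4.
The factored form is s * (s - 1) * (1 + s) * (s - 10).
C) s * (s - 1) * (1 + s) * (s - 10)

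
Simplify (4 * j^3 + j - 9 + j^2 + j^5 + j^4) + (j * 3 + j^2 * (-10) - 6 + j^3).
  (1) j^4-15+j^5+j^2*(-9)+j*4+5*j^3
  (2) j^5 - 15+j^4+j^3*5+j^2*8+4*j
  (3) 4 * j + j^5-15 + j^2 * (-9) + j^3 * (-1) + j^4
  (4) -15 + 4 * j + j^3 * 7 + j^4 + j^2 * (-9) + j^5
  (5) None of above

Adding the polynomials and combining like terms:
(4*j^3 + j - 9 + j^2 + j^5 + j^4) + (j*3 + j^2*(-10) - 6 + j^3)
= j^4-15+j^5+j^2*(-9)+j*4+5*j^3
1) j^4-15+j^5+j^2*(-9)+j*4+5*j^3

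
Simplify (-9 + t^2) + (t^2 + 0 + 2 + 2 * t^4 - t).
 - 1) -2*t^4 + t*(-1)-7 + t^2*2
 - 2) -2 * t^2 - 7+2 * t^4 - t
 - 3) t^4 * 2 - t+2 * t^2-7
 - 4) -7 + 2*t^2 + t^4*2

Adding the polynomials and combining like terms:
(-9 + t^2) + (t^2 + 0 + 2 + 2*t^4 - t)
= t^4 * 2 - t+2 * t^2-7
3) t^4 * 2 - t+2 * t^2-7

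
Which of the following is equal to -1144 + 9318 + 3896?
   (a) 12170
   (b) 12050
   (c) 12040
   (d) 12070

First: -1144 + 9318 = 8174
Then: 8174 + 3896 = 12070
d) 12070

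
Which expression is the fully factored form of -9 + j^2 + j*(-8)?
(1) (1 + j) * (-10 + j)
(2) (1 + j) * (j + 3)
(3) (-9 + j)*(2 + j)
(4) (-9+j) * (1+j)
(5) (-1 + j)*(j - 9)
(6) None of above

We need to factor -9 + j^2 + j*(-8).
The factored form is (-9+j) * (1+j).
4) (-9+j) * (1+j)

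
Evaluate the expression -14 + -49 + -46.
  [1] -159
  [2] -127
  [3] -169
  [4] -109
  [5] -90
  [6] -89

First: -14 + -49 = -63
Then: -63 + -46 = -109
4) -109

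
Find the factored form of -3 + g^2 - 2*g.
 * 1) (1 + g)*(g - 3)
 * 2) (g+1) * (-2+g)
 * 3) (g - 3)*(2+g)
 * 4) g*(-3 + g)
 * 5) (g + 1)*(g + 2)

We need to factor -3 + g^2 - 2*g.
The factored form is (1 + g)*(g - 3).
1) (1 + g)*(g - 3)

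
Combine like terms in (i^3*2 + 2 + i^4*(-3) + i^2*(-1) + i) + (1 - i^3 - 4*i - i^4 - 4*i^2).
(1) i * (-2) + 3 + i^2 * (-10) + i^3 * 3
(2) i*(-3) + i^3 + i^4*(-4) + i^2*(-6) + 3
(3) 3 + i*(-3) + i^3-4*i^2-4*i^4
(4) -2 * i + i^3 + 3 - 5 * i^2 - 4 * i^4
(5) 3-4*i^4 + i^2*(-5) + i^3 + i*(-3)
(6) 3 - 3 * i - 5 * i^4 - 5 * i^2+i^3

Adding the polynomials and combining like terms:
(i^3*2 + 2 + i^4*(-3) + i^2*(-1) + i) + (1 - i^3 - 4*i - i^4 - 4*i^2)
= 3-4*i^4 + i^2*(-5) + i^3 + i*(-3)
5) 3-4*i^4 + i^2*(-5) + i^3 + i*(-3)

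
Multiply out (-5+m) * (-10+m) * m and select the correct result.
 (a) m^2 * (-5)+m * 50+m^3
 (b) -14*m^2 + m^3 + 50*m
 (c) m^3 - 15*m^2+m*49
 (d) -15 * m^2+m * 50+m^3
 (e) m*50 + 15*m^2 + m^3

Expanding (-5+m) * (-10+m) * m:
= -15 * m^2+m * 50+m^3
d) -15 * m^2+m * 50+m^3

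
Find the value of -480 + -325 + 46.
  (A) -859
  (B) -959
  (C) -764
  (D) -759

First: -480 + -325 = -805
Then: -805 + 46 = -759
D) -759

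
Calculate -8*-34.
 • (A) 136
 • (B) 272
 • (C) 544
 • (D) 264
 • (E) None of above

-8 * -34 = 272
B) 272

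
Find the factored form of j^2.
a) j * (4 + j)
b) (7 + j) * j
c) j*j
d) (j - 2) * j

We need to factor j^2.
The factored form is j*j.
c) j*j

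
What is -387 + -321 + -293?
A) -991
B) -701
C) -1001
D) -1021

First: -387 + -321 = -708
Then: -708 + -293 = -1001
C) -1001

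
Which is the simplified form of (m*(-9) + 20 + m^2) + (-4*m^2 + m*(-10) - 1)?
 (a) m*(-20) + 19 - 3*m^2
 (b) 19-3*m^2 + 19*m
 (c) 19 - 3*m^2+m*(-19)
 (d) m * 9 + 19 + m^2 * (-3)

Adding the polynomials and combining like terms:
(m*(-9) + 20 + m^2) + (-4*m^2 + m*(-10) - 1)
= 19 - 3*m^2+m*(-19)
c) 19 - 3*m^2+m*(-19)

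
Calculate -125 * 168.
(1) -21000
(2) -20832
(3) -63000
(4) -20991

-125 * 168 = -21000
1) -21000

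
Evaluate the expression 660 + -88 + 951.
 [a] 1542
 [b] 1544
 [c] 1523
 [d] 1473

First: 660 + -88 = 572
Then: 572 + 951 = 1523
c) 1523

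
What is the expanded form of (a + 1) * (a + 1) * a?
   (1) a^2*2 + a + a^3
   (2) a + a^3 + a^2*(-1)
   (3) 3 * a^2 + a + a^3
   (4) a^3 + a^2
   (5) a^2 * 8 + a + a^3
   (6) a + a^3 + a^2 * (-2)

Expanding (a + 1) * (a + 1) * a:
= a^2*2 + a + a^3
1) a^2*2 + a + a^3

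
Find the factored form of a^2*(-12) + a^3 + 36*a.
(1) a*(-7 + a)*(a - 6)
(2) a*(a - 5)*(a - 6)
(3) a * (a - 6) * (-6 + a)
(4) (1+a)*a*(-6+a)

We need to factor a^2*(-12) + a^3 + 36*a.
The factored form is a * (a - 6) * (-6 + a).
3) a * (a - 6) * (-6 + a)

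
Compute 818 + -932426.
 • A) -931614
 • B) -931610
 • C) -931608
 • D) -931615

818 + -932426 = -931608
C) -931608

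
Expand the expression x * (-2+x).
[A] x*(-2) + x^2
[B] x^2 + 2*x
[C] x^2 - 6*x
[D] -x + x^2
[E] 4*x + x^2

Expanding x * (-2+x):
= x*(-2) + x^2
A) x*(-2) + x^2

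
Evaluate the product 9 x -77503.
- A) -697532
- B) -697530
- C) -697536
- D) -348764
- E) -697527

9 * -77503 = -697527
E) -697527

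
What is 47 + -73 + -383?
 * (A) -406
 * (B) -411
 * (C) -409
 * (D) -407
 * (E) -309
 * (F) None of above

First: 47 + -73 = -26
Then: -26 + -383 = -409
C) -409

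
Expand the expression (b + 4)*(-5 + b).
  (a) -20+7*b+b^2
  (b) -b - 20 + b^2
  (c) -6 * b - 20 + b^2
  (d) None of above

Expanding (b + 4)*(-5 + b):
= -b - 20 + b^2
b) -b - 20 + b^2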